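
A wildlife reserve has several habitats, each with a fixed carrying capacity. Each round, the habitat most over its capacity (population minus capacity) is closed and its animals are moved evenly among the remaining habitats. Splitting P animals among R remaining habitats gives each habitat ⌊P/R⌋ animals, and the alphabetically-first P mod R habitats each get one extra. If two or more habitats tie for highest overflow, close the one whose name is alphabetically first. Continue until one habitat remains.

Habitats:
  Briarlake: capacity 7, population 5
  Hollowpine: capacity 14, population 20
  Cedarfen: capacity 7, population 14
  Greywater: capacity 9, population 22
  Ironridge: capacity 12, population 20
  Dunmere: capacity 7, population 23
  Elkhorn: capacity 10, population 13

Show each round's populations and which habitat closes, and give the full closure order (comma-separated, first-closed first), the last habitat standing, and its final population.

Round 1: Briarlake=5 Cedarfen=14 Dunmere=23 Elkhorn=13 Greywater=22 Hollowpine=20 Ironridge=20 → close Dunmere (overflow 16)
  23÷6 = 3 each, +1 to first 5
Round 2: Briarlake=9 Cedarfen=18 Elkhorn=17 Greywater=26 Hollowpine=24 Ironridge=23 → close Greywater (overflow 17)
  26÷5 = 5 each, +1 to first 1
Round 3: Briarlake=15 Cedarfen=23 Elkhorn=22 Hollowpine=29 Ironridge=28 → close Cedarfen (overflow 16)
  23÷4 = 5 each, +1 to first 3
Round 4: Briarlake=21 Elkhorn=28 Hollowpine=35 Ironridge=33 → close Hollowpine (overflow 21)
  35÷3 = 11 each, +1 to first 2
Round 5: Briarlake=33 Elkhorn=40 Ironridge=44 → close Ironridge (overflow 32)
  44÷2 = 22 each, +1 to first 0
Round 6: Briarlake=55 Elkhorn=62 → close Elkhorn (overflow 52)
  62÷1 = 62 each, +1 to first 0

Closure order: Dunmere, Greywater, Cedarfen, Hollowpine, Ironridge, Elkhorn
Last habitat: Briarlake with 117 animals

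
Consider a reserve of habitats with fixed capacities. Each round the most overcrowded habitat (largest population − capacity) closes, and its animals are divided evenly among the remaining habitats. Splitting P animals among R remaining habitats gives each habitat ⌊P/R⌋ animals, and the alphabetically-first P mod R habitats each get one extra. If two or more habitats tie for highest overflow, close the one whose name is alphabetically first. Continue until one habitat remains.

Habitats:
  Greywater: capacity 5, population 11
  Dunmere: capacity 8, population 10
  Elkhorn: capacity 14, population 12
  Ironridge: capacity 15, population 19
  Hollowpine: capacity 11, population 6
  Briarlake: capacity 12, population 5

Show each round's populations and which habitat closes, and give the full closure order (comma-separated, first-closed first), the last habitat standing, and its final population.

Closure order: Greywater, Ironridge, Dunmere, Elkhorn, Briarlake
Last habitat: Hollowpine with 63 animals

Round 1: Briarlake=5 Dunmere=10 Elkhorn=12 Greywater=11 Hollowpine=6 Ironridge=19 → close Greywater (overflow 6)
  11÷5 = 2 each, +1 to first 1
Round 2: Briarlake=8 Dunmere=12 Elkhorn=14 Hollowpine=8 Ironridge=21 → close Ironridge (overflow 6)
  21÷4 = 5 each, +1 to first 1
Round 3: Briarlake=14 Dunmere=17 Elkhorn=19 Hollowpine=13 → close Dunmere (overflow 9)
  17÷3 = 5 each, +1 to first 2
Round 4: Briarlake=20 Elkhorn=25 Hollowpine=18 → close Elkhorn (overflow 11)
  25÷2 = 12 each, +1 to first 1
Round 5: Briarlake=33 Hollowpine=30 → close Briarlake (overflow 21)
  33÷1 = 33 each, +1 to first 0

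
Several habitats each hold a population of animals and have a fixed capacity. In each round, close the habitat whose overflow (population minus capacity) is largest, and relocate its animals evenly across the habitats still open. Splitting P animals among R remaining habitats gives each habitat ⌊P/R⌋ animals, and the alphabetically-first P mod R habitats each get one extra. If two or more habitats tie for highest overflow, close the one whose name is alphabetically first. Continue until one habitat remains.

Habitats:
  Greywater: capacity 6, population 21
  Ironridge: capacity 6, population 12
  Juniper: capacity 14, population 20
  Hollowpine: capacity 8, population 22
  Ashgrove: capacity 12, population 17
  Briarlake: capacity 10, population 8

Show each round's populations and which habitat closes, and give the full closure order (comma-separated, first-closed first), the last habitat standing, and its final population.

Closure order: Greywater, Hollowpine, Ashgrove, Ironridge, Juniper
Last habitat: Briarlake with 100 animals

Round 1: Ashgrove=17 Briarlake=8 Greywater=21 Hollowpine=22 Ironridge=12 Juniper=20 → close Greywater (overflow 15)
  21÷5 = 4 each, +1 to first 1
Round 2: Ashgrove=22 Briarlake=12 Hollowpine=26 Ironridge=16 Juniper=24 → close Hollowpine (overflow 18)
  26÷4 = 6 each, +1 to first 2
Round 3: Ashgrove=29 Briarlake=19 Ironridge=22 Juniper=30 → close Ashgrove (overflow 17)
  29÷3 = 9 each, +1 to first 2
Round 4: Briarlake=29 Ironridge=32 Juniper=39 → close Ironridge (overflow 26)
  32÷2 = 16 each, +1 to first 0
Round 5: Briarlake=45 Juniper=55 → close Juniper (overflow 41)
  55÷1 = 55 each, +1 to first 0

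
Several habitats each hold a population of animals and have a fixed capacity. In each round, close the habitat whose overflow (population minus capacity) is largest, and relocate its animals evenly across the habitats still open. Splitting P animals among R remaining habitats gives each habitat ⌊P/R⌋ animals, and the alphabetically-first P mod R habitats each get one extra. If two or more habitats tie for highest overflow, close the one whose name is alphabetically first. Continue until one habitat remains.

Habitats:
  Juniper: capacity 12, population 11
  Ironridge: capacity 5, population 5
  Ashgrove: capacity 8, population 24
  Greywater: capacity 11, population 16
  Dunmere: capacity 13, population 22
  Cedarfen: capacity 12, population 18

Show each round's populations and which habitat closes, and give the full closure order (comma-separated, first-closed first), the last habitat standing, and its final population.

Round 1: Ashgrove=24 Cedarfen=18 Dunmere=22 Greywater=16 Ironridge=5 Juniper=11 → close Ashgrove (overflow 16)
  24÷5 = 4 each, +1 to first 4
Round 2: Cedarfen=23 Dunmere=27 Greywater=21 Ironridge=10 Juniper=15 → close Dunmere (overflow 14)
  27÷4 = 6 each, +1 to first 3
Round 3: Cedarfen=30 Greywater=28 Ironridge=17 Juniper=21 → close Cedarfen (overflow 18)
  30÷3 = 10 each, +1 to first 0
Round 4: Greywater=38 Ironridge=27 Juniper=31 → close Greywater (overflow 27)
  38÷2 = 19 each, +1 to first 0
Round 5: Ironridge=46 Juniper=50 → close Ironridge (overflow 41)
  46÷1 = 46 each, +1 to first 0

Closure order: Ashgrove, Dunmere, Cedarfen, Greywater, Ironridge
Last habitat: Juniper with 96 animals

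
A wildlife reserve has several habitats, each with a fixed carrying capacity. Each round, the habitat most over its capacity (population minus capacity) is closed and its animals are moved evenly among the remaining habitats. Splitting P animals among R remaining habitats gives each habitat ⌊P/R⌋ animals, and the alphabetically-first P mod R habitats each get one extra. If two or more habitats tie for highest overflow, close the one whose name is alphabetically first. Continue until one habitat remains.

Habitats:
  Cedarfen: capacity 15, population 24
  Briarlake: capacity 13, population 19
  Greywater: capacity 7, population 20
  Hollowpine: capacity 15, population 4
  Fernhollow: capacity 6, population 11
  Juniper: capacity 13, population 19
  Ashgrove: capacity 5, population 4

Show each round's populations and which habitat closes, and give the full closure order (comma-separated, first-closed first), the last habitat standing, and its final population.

Closure order: Greywater, Cedarfen, Briarlake, Juniper, Fernhollow, Ashgrove
Last habitat: Hollowpine with 101 animals

Round 1: Ashgrove=4 Briarlake=19 Cedarfen=24 Fernhollow=11 Greywater=20 Hollowpine=4 Juniper=19 → close Greywater (overflow 13)
  20÷6 = 3 each, +1 to first 2
Round 2: Ashgrove=8 Briarlake=23 Cedarfen=27 Fernhollow=14 Hollowpine=7 Juniper=22 → close Cedarfen (overflow 12)
  27÷5 = 5 each, +1 to first 2
Round 3: Ashgrove=14 Briarlake=29 Fernhollow=19 Hollowpine=12 Juniper=27 → close Briarlake (overflow 16)
  29÷4 = 7 each, +1 to first 1
Round 4: Ashgrove=22 Fernhollow=26 Hollowpine=19 Juniper=34 → close Juniper (overflow 21)
  34÷3 = 11 each, +1 to first 1
Round 5: Ashgrove=34 Fernhollow=37 Hollowpine=30 → close Fernhollow (overflow 31)
  37÷2 = 18 each, +1 to first 1
Round 6: Ashgrove=53 Hollowpine=48 → close Ashgrove (overflow 48)
  53÷1 = 53 each, +1 to first 0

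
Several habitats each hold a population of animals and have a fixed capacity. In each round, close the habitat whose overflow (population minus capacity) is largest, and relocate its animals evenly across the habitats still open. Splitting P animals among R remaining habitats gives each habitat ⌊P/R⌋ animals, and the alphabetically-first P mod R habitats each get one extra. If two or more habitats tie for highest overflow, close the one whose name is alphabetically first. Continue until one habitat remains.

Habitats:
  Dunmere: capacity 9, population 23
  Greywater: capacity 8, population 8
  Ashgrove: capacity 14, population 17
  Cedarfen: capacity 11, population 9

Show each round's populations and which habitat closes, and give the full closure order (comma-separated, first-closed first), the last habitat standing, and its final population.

Closure order: Dunmere, Ashgrove, Cedarfen
Last habitat: Greywater with 57 animals

Round 1: Ashgrove=17 Cedarfen=9 Dunmere=23 Greywater=8 → close Dunmere (overflow 14)
  23÷3 = 7 each, +1 to first 2
Round 2: Ashgrove=25 Cedarfen=17 Greywater=15 → close Ashgrove (overflow 11)
  25÷2 = 12 each, +1 to first 1
Round 3: Cedarfen=30 Greywater=27 → close Cedarfen (overflow 19)
  30÷1 = 30 each, +1 to first 0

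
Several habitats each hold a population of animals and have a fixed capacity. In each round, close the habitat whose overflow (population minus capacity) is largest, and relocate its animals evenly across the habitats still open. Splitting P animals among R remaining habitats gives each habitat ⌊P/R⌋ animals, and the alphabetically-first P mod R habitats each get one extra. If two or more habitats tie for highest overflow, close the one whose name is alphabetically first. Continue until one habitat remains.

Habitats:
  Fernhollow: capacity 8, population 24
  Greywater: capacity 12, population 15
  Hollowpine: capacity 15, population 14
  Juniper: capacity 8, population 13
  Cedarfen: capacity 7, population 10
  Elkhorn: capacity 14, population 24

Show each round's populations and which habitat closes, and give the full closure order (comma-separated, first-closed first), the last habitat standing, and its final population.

Round 1: Cedarfen=10 Elkhorn=24 Fernhollow=24 Greywater=15 Hollowpine=14 Juniper=13 → close Fernhollow (overflow 16)
  24÷5 = 4 each, +1 to first 4
Round 2: Cedarfen=15 Elkhorn=29 Greywater=20 Hollowpine=19 Juniper=17 → close Elkhorn (overflow 15)
  29÷4 = 7 each, +1 to first 1
Round 3: Cedarfen=23 Greywater=27 Hollowpine=26 Juniper=24 → close Cedarfen (overflow 16)
  23÷3 = 7 each, +1 to first 2
Round 4: Greywater=35 Hollowpine=34 Juniper=31 → close Greywater (overflow 23)
  35÷2 = 17 each, +1 to first 1
Round 5: Hollowpine=52 Juniper=48 → close Juniper (overflow 40)
  48÷1 = 48 each, +1 to first 0

Closure order: Fernhollow, Elkhorn, Cedarfen, Greywater, Juniper
Last habitat: Hollowpine with 100 animals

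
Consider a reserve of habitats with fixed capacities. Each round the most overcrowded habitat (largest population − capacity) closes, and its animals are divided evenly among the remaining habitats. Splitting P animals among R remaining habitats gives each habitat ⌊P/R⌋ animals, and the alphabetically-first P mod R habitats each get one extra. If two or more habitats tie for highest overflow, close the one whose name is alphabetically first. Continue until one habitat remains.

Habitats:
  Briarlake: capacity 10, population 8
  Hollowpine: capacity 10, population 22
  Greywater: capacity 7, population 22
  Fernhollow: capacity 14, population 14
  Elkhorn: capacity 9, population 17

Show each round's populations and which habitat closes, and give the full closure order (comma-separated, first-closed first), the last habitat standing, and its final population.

Round 1: Briarlake=8 Elkhorn=17 Fernhollow=14 Greywater=22 Hollowpine=22 → close Greywater (overflow 15)
  22÷4 = 5 each, +1 to first 2
Round 2: Briarlake=14 Elkhorn=23 Fernhollow=19 Hollowpine=27 → close Hollowpine (overflow 17)
  27÷3 = 9 each, +1 to first 0
Round 3: Briarlake=23 Elkhorn=32 Fernhollow=28 → close Elkhorn (overflow 23)
  32÷2 = 16 each, +1 to first 0
Round 4: Briarlake=39 Fernhollow=44 → close Fernhollow (overflow 30)
  44÷1 = 44 each, +1 to first 0

Closure order: Greywater, Hollowpine, Elkhorn, Fernhollow
Last habitat: Briarlake with 83 animals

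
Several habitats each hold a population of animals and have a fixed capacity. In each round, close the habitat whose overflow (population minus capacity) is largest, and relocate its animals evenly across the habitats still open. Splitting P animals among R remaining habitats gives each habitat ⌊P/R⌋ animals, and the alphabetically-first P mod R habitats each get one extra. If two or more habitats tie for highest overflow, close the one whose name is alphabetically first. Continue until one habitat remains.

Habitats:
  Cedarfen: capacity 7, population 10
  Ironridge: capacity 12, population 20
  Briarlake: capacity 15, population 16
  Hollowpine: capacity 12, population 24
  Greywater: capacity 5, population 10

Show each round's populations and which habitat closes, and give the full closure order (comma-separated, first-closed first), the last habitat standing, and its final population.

Closure order: Hollowpine, Ironridge, Greywater, Cedarfen
Last habitat: Briarlake with 80 animals

Round 1: Briarlake=16 Cedarfen=10 Greywater=10 Hollowpine=24 Ironridge=20 → close Hollowpine (overflow 12)
  24÷4 = 6 each, +1 to first 0
Round 2: Briarlake=22 Cedarfen=16 Greywater=16 Ironridge=26 → close Ironridge (overflow 14)
  26÷3 = 8 each, +1 to first 2
Round 3: Briarlake=31 Cedarfen=25 Greywater=24 → close Greywater (overflow 19)
  24÷2 = 12 each, +1 to first 0
Round 4: Briarlake=43 Cedarfen=37 → close Cedarfen (overflow 30)
  37÷1 = 37 each, +1 to first 0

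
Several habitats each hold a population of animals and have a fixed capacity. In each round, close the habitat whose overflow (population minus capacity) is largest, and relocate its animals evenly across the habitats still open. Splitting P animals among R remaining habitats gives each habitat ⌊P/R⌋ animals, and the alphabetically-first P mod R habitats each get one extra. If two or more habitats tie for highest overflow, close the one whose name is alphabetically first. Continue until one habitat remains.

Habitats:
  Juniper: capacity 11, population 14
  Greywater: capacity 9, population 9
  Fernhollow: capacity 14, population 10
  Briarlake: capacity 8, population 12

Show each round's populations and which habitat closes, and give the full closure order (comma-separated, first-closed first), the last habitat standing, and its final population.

Closure order: Briarlake, Juniper, Greywater
Last habitat: Fernhollow with 45 animals

Round 1: Briarlake=12 Fernhollow=10 Greywater=9 Juniper=14 → close Briarlake (overflow 4)
  12÷3 = 4 each, +1 to first 0
Round 2: Fernhollow=14 Greywater=13 Juniper=18 → close Juniper (overflow 7)
  18÷2 = 9 each, +1 to first 0
Round 3: Fernhollow=23 Greywater=22 → close Greywater (overflow 13)
  22÷1 = 22 each, +1 to first 0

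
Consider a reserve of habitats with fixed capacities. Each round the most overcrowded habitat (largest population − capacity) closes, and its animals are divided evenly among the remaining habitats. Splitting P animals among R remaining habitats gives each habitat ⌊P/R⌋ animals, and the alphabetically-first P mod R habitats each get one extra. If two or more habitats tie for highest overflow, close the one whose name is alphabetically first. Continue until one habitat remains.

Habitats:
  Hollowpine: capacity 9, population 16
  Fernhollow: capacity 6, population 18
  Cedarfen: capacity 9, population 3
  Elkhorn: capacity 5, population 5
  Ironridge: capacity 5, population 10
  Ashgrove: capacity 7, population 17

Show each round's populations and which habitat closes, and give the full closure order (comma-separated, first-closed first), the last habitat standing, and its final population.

Round 1: Ashgrove=17 Cedarfen=3 Elkhorn=5 Fernhollow=18 Hollowpine=16 Ironridge=10 → close Fernhollow (overflow 12)
  18÷5 = 3 each, +1 to first 3
Round 2: Ashgrove=21 Cedarfen=7 Elkhorn=9 Hollowpine=19 Ironridge=13 → close Ashgrove (overflow 14)
  21÷4 = 5 each, +1 to first 1
Round 3: Cedarfen=13 Elkhorn=14 Hollowpine=24 Ironridge=18 → close Hollowpine (overflow 15)
  24÷3 = 8 each, +1 to first 0
Round 4: Cedarfen=21 Elkhorn=22 Ironridge=26 → close Ironridge (overflow 21)
  26÷2 = 13 each, +1 to first 0
Round 5: Cedarfen=34 Elkhorn=35 → close Elkhorn (overflow 30)
  35÷1 = 35 each, +1 to first 0

Closure order: Fernhollow, Ashgrove, Hollowpine, Ironridge, Elkhorn
Last habitat: Cedarfen with 69 animals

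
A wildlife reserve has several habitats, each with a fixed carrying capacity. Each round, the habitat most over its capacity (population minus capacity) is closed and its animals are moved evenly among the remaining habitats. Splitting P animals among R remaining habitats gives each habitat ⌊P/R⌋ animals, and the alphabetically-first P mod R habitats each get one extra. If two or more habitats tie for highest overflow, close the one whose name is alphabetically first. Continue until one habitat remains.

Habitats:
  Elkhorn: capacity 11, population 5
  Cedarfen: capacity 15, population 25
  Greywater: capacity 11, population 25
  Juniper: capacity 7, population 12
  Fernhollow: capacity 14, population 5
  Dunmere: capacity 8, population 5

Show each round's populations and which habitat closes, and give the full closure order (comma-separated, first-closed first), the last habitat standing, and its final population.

Round 1: Cedarfen=25 Dunmere=5 Elkhorn=5 Fernhollow=5 Greywater=25 Juniper=12 → close Greywater (overflow 14)
  25÷5 = 5 each, +1 to first 0
Round 2: Cedarfen=30 Dunmere=10 Elkhorn=10 Fernhollow=10 Juniper=17 → close Cedarfen (overflow 15)
  30÷4 = 7 each, +1 to first 2
Round 3: Dunmere=18 Elkhorn=18 Fernhollow=17 Juniper=24 → close Juniper (overflow 17)
  24÷3 = 8 each, +1 to first 0
Round 4: Dunmere=26 Elkhorn=26 Fernhollow=25 → close Dunmere (overflow 18)
  26÷2 = 13 each, +1 to first 0
Round 5: Elkhorn=39 Fernhollow=38 → close Elkhorn (overflow 28)
  39÷1 = 39 each, +1 to first 0

Closure order: Greywater, Cedarfen, Juniper, Dunmere, Elkhorn
Last habitat: Fernhollow with 77 animals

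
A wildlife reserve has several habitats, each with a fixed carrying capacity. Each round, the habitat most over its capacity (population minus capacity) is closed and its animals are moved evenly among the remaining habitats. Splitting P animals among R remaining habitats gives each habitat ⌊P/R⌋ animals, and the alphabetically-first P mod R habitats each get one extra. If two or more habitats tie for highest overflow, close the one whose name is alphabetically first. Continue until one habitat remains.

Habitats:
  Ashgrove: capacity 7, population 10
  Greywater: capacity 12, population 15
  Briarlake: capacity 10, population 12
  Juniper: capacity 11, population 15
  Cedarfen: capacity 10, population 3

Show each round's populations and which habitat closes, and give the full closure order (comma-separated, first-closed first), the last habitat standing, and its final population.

Closure order: Juniper, Ashgrove, Briarlake, Greywater
Last habitat: Cedarfen with 55 animals

Round 1: Ashgrove=10 Briarlake=12 Cedarfen=3 Greywater=15 Juniper=15 → close Juniper (overflow 4)
  15÷4 = 3 each, +1 to first 3
Round 2: Ashgrove=14 Briarlake=16 Cedarfen=7 Greywater=18 → close Ashgrove (overflow 7)
  14÷3 = 4 each, +1 to first 2
Round 3: Briarlake=21 Cedarfen=12 Greywater=22 → close Briarlake (overflow 11)
  21÷2 = 10 each, +1 to first 1
Round 4: Cedarfen=23 Greywater=32 → close Greywater (overflow 20)
  32÷1 = 32 each, +1 to first 0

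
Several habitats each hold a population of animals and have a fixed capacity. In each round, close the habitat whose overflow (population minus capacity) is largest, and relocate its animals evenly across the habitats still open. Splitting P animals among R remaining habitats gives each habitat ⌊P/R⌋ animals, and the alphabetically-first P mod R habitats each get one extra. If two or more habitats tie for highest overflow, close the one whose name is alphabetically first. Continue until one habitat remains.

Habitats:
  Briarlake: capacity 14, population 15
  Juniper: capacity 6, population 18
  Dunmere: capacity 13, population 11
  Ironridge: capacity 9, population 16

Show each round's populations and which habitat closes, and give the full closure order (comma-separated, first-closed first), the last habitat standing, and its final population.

Round 1: Briarlake=15 Dunmere=11 Ironridge=16 Juniper=18 → close Juniper (overflow 12)
  18÷3 = 6 each, +1 to first 0
Round 2: Briarlake=21 Dunmere=17 Ironridge=22 → close Ironridge (overflow 13)
  22÷2 = 11 each, +1 to first 0
Round 3: Briarlake=32 Dunmere=28 → close Briarlake (overflow 18)
  32÷1 = 32 each, +1 to first 0

Closure order: Juniper, Ironridge, Briarlake
Last habitat: Dunmere with 60 animals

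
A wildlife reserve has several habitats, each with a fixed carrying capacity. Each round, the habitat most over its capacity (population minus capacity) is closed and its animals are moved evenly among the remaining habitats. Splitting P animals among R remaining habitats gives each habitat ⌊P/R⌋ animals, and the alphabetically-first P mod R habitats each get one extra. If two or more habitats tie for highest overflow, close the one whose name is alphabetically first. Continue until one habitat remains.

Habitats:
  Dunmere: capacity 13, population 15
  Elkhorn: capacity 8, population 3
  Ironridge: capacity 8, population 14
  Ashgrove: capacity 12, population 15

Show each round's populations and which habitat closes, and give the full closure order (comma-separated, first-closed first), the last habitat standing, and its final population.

Closure order: Ironridge, Ashgrove, Dunmere
Last habitat: Elkhorn with 47 animals

Round 1: Ashgrove=15 Dunmere=15 Elkhorn=3 Ironridge=14 → close Ironridge (overflow 6)
  14÷3 = 4 each, +1 to first 2
Round 2: Ashgrove=20 Dunmere=20 Elkhorn=7 → close Ashgrove (overflow 8)
  20÷2 = 10 each, +1 to first 0
Round 3: Dunmere=30 Elkhorn=17 → close Dunmere (overflow 17)
  30÷1 = 30 each, +1 to first 0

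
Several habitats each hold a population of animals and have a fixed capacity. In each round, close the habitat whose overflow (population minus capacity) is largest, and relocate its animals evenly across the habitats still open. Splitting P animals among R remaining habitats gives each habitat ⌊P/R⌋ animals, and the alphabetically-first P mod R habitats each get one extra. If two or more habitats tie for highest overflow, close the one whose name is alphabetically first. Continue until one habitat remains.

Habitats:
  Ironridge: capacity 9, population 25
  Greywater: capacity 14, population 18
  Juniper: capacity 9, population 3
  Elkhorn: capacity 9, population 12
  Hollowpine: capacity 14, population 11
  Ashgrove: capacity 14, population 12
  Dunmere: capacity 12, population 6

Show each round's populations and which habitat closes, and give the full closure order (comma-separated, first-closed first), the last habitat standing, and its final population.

Closure order: Ironridge, Greywater, Elkhorn, Ashgrove, Hollowpine, Dunmere
Last habitat: Juniper with 87 animals

Round 1: Ashgrove=12 Dunmere=6 Elkhorn=12 Greywater=18 Hollowpine=11 Ironridge=25 Juniper=3 → close Ironridge (overflow 16)
  25÷6 = 4 each, +1 to first 1
Round 2: Ashgrove=17 Dunmere=10 Elkhorn=16 Greywater=22 Hollowpine=15 Juniper=7 → close Greywater (overflow 8)
  22÷5 = 4 each, +1 to first 2
Round 3: Ashgrove=22 Dunmere=15 Elkhorn=20 Hollowpine=19 Juniper=11 → close Elkhorn (overflow 11)
  20÷4 = 5 each, +1 to first 0
Round 4: Ashgrove=27 Dunmere=20 Hollowpine=24 Juniper=16 → close Ashgrove (overflow 13)
  27÷3 = 9 each, +1 to first 0
Round 5: Dunmere=29 Hollowpine=33 Juniper=25 → close Hollowpine (overflow 19)
  33÷2 = 16 each, +1 to first 1
Round 6: Dunmere=46 Juniper=41 → close Dunmere (overflow 34)
  46÷1 = 46 each, +1 to first 0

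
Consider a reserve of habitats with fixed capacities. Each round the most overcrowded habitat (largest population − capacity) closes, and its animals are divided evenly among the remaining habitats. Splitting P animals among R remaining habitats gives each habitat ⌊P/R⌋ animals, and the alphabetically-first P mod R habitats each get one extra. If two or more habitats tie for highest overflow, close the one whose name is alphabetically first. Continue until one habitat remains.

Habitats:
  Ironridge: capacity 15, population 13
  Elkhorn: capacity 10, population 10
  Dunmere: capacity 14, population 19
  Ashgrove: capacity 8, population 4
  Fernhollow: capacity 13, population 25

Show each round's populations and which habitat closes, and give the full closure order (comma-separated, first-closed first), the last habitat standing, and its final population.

Closure order: Fernhollow, Dunmere, Elkhorn, Ashgrove
Last habitat: Ironridge with 71 animals

Round 1: Ashgrove=4 Dunmere=19 Elkhorn=10 Fernhollow=25 Ironridge=13 → close Fernhollow (overflow 12)
  25÷4 = 6 each, +1 to first 1
Round 2: Ashgrove=11 Dunmere=25 Elkhorn=16 Ironridge=19 → close Dunmere (overflow 11)
  25÷3 = 8 each, +1 to first 1
Round 3: Ashgrove=20 Elkhorn=24 Ironridge=27 → close Elkhorn (overflow 14)
  24÷2 = 12 each, +1 to first 0
Round 4: Ashgrove=32 Ironridge=39 → close Ashgrove (overflow 24)
  32÷1 = 32 each, +1 to first 0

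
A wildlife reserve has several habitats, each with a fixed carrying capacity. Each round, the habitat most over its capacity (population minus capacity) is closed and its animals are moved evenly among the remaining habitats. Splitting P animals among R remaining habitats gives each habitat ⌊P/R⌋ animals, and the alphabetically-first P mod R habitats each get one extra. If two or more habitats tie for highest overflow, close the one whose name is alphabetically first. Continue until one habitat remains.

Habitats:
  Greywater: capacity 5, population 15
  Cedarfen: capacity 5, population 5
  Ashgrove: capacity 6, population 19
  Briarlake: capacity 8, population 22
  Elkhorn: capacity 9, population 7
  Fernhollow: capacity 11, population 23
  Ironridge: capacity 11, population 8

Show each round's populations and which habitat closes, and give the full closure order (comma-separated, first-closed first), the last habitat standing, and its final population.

Closure order: Briarlake, Ashgrove, Fernhollow, Greywater, Cedarfen, Elkhorn
Last habitat: Ironridge with 99 animals

Round 1: Ashgrove=19 Briarlake=22 Cedarfen=5 Elkhorn=7 Fernhollow=23 Greywater=15 Ironridge=8 → close Briarlake (overflow 14)
  22÷6 = 3 each, +1 to first 4
Round 2: Ashgrove=23 Cedarfen=9 Elkhorn=11 Fernhollow=27 Greywater=18 Ironridge=11 → close Ashgrove (overflow 17)
  23÷5 = 4 each, +1 to first 3
Round 3: Cedarfen=14 Elkhorn=16 Fernhollow=32 Greywater=22 Ironridge=15 → close Fernhollow (overflow 21)
  32÷4 = 8 each, +1 to first 0
Round 4: Cedarfen=22 Elkhorn=24 Greywater=30 Ironridge=23 → close Greywater (overflow 25)
  30÷3 = 10 each, +1 to first 0
Round 5: Cedarfen=32 Elkhorn=34 Ironridge=33 → close Cedarfen (overflow 27)
  32÷2 = 16 each, +1 to first 0
Round 6: Elkhorn=50 Ironridge=49 → close Elkhorn (overflow 41)
  50÷1 = 50 each, +1 to first 0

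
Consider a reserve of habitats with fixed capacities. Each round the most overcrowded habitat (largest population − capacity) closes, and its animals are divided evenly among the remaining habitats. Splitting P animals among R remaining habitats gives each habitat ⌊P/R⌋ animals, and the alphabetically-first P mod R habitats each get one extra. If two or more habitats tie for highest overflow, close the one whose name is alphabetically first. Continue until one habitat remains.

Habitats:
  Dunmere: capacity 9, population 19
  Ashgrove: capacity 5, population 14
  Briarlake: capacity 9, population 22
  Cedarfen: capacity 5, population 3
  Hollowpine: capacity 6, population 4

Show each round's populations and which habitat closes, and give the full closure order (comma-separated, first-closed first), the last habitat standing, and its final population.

Closure order: Briarlake, Ashgrove, Dunmere, Cedarfen
Last habitat: Hollowpine with 62 animals

Round 1: Ashgrove=14 Briarlake=22 Cedarfen=3 Dunmere=19 Hollowpine=4 → close Briarlake (overflow 13)
  22÷4 = 5 each, +1 to first 2
Round 2: Ashgrove=20 Cedarfen=9 Dunmere=24 Hollowpine=9 → close Ashgrove (overflow 15)
  20÷3 = 6 each, +1 to first 2
Round 3: Cedarfen=16 Dunmere=31 Hollowpine=15 → close Dunmere (overflow 22)
  31÷2 = 15 each, +1 to first 1
Round 4: Cedarfen=32 Hollowpine=30 → close Cedarfen (overflow 27)
  32÷1 = 32 each, +1 to first 0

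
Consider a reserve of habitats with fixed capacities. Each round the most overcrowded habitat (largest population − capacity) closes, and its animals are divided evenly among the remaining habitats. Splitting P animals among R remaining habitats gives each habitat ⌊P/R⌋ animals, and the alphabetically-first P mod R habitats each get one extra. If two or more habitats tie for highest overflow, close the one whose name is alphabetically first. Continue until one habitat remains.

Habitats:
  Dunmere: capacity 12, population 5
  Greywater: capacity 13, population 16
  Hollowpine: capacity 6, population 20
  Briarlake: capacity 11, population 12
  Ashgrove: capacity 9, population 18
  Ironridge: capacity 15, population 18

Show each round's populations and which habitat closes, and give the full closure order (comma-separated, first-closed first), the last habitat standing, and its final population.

Round 1: Ashgrove=18 Briarlake=12 Dunmere=5 Greywater=16 Hollowpine=20 Ironridge=18 → close Hollowpine (overflow 14)
  20÷5 = 4 each, +1 to first 0
Round 2: Ashgrove=22 Briarlake=16 Dunmere=9 Greywater=20 Ironridge=22 → close Ashgrove (overflow 13)
  22÷4 = 5 each, +1 to first 2
Round 3: Briarlake=22 Dunmere=15 Greywater=25 Ironridge=27 → close Greywater (overflow 12)
  25÷3 = 8 each, +1 to first 1
Round 4: Briarlake=31 Dunmere=23 Ironridge=35 → close Briarlake (overflow 20)
  31÷2 = 15 each, +1 to first 1
Round 5: Dunmere=39 Ironridge=50 → close Ironridge (overflow 35)
  50÷1 = 50 each, +1 to first 0

Closure order: Hollowpine, Ashgrove, Greywater, Briarlake, Ironridge
Last habitat: Dunmere with 89 animals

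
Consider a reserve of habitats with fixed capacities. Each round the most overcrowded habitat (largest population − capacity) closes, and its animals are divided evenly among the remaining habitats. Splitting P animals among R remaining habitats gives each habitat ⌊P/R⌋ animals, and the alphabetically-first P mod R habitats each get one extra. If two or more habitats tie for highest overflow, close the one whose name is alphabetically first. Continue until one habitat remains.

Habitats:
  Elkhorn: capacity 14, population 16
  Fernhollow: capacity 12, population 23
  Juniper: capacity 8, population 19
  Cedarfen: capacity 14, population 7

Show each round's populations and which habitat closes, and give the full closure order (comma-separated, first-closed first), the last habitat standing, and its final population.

Closure order: Fernhollow, Juniper, Elkhorn
Last habitat: Cedarfen with 65 animals

Round 1: Cedarfen=7 Elkhorn=16 Fernhollow=23 Juniper=19 → close Fernhollow (overflow 11)
  23÷3 = 7 each, +1 to first 2
Round 2: Cedarfen=15 Elkhorn=24 Juniper=26 → close Juniper (overflow 18)
  26÷2 = 13 each, +1 to first 0
Round 3: Cedarfen=28 Elkhorn=37 → close Elkhorn (overflow 23)
  37÷1 = 37 each, +1 to first 0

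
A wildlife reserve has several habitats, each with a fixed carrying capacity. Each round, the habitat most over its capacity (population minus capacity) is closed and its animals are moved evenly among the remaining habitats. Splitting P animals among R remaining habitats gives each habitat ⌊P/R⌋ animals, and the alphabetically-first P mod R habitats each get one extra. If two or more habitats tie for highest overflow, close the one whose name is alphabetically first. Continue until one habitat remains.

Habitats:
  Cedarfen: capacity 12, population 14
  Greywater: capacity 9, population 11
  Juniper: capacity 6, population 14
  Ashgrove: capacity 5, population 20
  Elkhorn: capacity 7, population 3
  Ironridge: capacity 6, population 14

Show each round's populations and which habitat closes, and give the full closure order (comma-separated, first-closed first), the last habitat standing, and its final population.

Closure order: Ashgrove, Ironridge, Juniper, Cedarfen, Greywater
Last habitat: Elkhorn with 76 animals

Round 1: Ashgrove=20 Cedarfen=14 Elkhorn=3 Greywater=11 Ironridge=14 Juniper=14 → close Ashgrove (overflow 15)
  20÷5 = 4 each, +1 to first 0
Round 2: Cedarfen=18 Elkhorn=7 Greywater=15 Ironridge=18 Juniper=18 → close Ironridge (overflow 12)
  18÷4 = 4 each, +1 to first 2
Round 3: Cedarfen=23 Elkhorn=12 Greywater=19 Juniper=22 → close Juniper (overflow 16)
  22÷3 = 7 each, +1 to first 1
Round 4: Cedarfen=31 Elkhorn=19 Greywater=26 → close Cedarfen (overflow 19)
  31÷2 = 15 each, +1 to first 1
Round 5: Elkhorn=35 Greywater=41 → close Greywater (overflow 32)
  41÷1 = 41 each, +1 to first 0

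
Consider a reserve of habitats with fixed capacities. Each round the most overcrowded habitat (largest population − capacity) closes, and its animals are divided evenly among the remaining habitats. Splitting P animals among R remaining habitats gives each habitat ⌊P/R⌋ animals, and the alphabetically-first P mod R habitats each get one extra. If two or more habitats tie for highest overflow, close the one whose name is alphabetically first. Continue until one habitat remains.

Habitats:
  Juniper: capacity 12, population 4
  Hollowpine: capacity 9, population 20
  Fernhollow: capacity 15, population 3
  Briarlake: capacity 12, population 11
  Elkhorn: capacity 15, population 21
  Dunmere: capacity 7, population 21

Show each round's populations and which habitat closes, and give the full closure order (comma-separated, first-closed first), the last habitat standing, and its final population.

Round 1: Briarlake=11 Dunmere=21 Elkhorn=21 Fernhollow=3 Hollowpine=20 Juniper=4 → close Dunmere (overflow 14)
  21÷5 = 4 each, +1 to first 1
Round 2: Briarlake=16 Elkhorn=25 Fernhollow=7 Hollowpine=24 Juniper=8 → close Hollowpine (overflow 15)
  24÷4 = 6 each, +1 to first 0
Round 3: Briarlake=22 Elkhorn=31 Fernhollow=13 Juniper=14 → close Elkhorn (overflow 16)
  31÷3 = 10 each, +1 to first 1
Round 4: Briarlake=33 Fernhollow=23 Juniper=24 → close Briarlake (overflow 21)
  33÷2 = 16 each, +1 to first 1
Round 5: Fernhollow=40 Juniper=40 → close Juniper (overflow 28)
  40÷1 = 40 each, +1 to first 0

Closure order: Dunmere, Hollowpine, Elkhorn, Briarlake, Juniper
Last habitat: Fernhollow with 80 animals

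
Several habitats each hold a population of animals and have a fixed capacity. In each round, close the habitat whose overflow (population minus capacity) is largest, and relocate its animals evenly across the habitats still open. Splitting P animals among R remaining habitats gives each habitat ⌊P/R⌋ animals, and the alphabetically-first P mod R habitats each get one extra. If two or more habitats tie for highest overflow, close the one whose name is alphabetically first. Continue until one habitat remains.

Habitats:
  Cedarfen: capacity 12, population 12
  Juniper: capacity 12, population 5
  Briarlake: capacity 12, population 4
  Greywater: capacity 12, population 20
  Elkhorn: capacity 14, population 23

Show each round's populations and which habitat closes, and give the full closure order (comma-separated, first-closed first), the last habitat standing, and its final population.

Closure order: Elkhorn, Greywater, Cedarfen, Briarlake
Last habitat: Juniper with 64 animals

Round 1: Briarlake=4 Cedarfen=12 Elkhorn=23 Greywater=20 Juniper=5 → close Elkhorn (overflow 9)
  23÷4 = 5 each, +1 to first 3
Round 2: Briarlake=10 Cedarfen=18 Greywater=26 Juniper=10 → close Greywater (overflow 14)
  26÷3 = 8 each, +1 to first 2
Round 3: Briarlake=19 Cedarfen=27 Juniper=18 → close Cedarfen (overflow 15)
  27÷2 = 13 each, +1 to first 1
Round 4: Briarlake=33 Juniper=31 → close Briarlake (overflow 21)
  33÷1 = 33 each, +1 to first 0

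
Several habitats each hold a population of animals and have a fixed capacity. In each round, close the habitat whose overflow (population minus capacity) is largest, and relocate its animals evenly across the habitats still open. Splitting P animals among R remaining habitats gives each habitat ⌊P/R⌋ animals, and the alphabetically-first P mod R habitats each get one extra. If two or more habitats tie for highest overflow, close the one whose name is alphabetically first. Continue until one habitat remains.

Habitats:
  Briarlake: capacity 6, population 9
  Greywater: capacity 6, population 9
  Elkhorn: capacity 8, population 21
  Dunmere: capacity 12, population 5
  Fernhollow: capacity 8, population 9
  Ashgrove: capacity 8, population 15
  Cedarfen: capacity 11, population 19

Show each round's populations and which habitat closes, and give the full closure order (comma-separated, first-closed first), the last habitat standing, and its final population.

Round 1: Ashgrove=15 Briarlake=9 Cedarfen=19 Dunmere=5 Elkhorn=21 Fernhollow=9 Greywater=9 → close Elkhorn (overflow 13)
  21÷6 = 3 each, +1 to first 3
Round 2: Ashgrove=19 Briarlake=13 Cedarfen=23 Dunmere=8 Fernhollow=12 Greywater=12 → close Cedarfen (overflow 12)
  23÷5 = 4 each, +1 to first 3
Round 3: Ashgrove=24 Briarlake=18 Dunmere=13 Fernhollow=16 Greywater=16 → close Ashgrove (overflow 16)
  24÷4 = 6 each, +1 to first 0
Round 4: Briarlake=24 Dunmere=19 Fernhollow=22 Greywater=22 → close Briarlake (overflow 18)
  24÷3 = 8 each, +1 to first 0
Round 5: Dunmere=27 Fernhollow=30 Greywater=30 → close Greywater (overflow 24)
  30÷2 = 15 each, +1 to first 0
Round 6: Dunmere=42 Fernhollow=45 → close Fernhollow (overflow 37)
  45÷1 = 45 each, +1 to first 0

Closure order: Elkhorn, Cedarfen, Ashgrove, Briarlake, Greywater, Fernhollow
Last habitat: Dunmere with 87 animals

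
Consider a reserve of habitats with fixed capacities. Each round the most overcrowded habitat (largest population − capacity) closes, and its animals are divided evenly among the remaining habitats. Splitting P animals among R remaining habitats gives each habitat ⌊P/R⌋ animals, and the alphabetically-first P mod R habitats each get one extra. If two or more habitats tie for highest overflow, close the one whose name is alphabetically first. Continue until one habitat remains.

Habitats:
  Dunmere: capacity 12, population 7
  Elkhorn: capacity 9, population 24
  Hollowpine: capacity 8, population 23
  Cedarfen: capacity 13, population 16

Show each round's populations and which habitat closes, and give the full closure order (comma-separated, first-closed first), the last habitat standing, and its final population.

Round 1: Cedarfen=16 Dunmere=7 Elkhorn=24 Hollowpine=23 → close Elkhorn (overflow 15)
  24÷3 = 8 each, +1 to first 0
Round 2: Cedarfen=24 Dunmere=15 Hollowpine=31 → close Hollowpine (overflow 23)
  31÷2 = 15 each, +1 to first 1
Round 3: Cedarfen=40 Dunmere=30 → close Cedarfen (overflow 27)
  40÷1 = 40 each, +1 to first 0

Closure order: Elkhorn, Hollowpine, Cedarfen
Last habitat: Dunmere with 70 animals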